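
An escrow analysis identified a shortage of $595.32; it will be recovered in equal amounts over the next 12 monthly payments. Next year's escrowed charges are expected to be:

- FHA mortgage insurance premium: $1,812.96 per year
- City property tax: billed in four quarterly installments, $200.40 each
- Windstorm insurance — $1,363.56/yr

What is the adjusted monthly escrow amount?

FHA mortgage insurance premium — $1,812.96 annually
City property tax — $200.40 × 4 = $801.60 annually
Windstorm insurance — $1,363.56 annually
Yearly total = $1,812.96 + $801.60 + $1,363.56 = $3,978.12
Base monthly escrow = $3,978.12 / 12 = $331.51
Shortage per month = $595.32 / 12 = $49.61
New monthly escrow = $331.51 + $49.61 = $381.12

$381.12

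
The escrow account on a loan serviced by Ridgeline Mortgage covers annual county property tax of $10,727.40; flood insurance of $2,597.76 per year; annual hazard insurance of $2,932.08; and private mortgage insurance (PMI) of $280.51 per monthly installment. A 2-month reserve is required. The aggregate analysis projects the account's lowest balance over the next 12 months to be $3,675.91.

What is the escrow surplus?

$405.35

County property tax: $10,727.40 annually
Flood insurance: $2,597.76 annually
Hazard insurance: $2,932.08 annually
Private mortgage insurance (PMI): $280.51 × 12 = $3,366.12 annually
Combined annual = $19,623.36
Monthly escrow = $19,623.36 / 12 = $1,635.28
Cushion = 2 × $1,635.28 = $3,270.56
Surplus = $3,675.91 − $3,270.56 = $405.35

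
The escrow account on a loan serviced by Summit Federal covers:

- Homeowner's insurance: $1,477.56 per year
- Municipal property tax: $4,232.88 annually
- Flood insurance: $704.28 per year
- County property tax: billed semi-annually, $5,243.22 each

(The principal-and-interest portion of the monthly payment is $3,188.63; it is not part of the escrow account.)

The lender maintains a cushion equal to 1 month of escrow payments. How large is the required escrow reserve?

$1,408.43

Homeowner's insurance — $1,477.56 annually
Municipal property tax — $4,232.88 annually
Flood insurance — $704.28 annually
County property tax — $5,243.22 × 2 = $10,486.44 annually
Combined annual = $16,901.16
Base monthly escrow = $16,901.16 ÷ 12 = $1,408.43
Cushion = 1 × $1,408.43 = $1,408.43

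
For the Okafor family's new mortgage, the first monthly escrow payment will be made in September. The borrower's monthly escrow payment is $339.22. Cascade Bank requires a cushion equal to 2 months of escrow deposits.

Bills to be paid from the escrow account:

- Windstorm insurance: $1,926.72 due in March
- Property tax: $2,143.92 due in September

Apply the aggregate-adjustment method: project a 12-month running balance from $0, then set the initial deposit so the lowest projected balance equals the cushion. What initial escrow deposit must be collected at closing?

Cushion = 2 × $339.22 = $678.44
Trial balance (start $0, +$339.22 each month, − disbursements):
  Sep: +$339.22 − $2,143.92 → -$1,804.70
  Oct: +$339.22 → -$1,465.48
  Nov: +$339.22 → -$1,126.26
  Dec: +$339.22 → -$787.04
  Jan: +$339.22 → -$447.82
  Feb: +$339.22 → -$108.60
  Mar: +$339.22 − $1,926.72 → -$1,696.10
  Apr: +$339.22 → -$1,356.88
  May: +$339.22 → -$1,017.66
  Jun: +$339.22 → -$678.44
  Jul: +$339.22 → -$339.22
  Aug: +$339.22 → $0.00
Lowest trial balance = -$1,804.70 (Sep)
Initial deposit = cushion − low point = $678.44 − (-$1,804.70) = $2,483.14

$2,483.14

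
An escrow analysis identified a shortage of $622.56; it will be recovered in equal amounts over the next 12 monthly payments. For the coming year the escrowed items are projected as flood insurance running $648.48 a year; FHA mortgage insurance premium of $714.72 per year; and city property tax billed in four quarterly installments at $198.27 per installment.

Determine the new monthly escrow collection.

$231.57

Flood insurance: $648.48 per year
FHA mortgage insurance premium: $714.72 per year
City property tax: $198.27 × 4 = $793.08 per year
Combined annual = $648.48 + $714.72 + $793.08 = $2,156.28
Monthly = $2,156.28 ÷ 12 = $179.69
Shortage spread = $622.56 ÷ 12 = $51.88/mo
New monthly escrow = $179.69 + $51.88 = $231.57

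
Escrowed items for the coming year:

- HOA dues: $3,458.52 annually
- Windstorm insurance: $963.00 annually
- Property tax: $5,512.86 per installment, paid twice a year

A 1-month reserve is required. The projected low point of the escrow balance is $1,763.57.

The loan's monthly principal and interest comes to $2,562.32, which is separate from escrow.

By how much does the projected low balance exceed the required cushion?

$476.30

HOA dues: $3,458.52/yr
Windstorm insurance: $963.00/yr
Property tax: $5,512.86 × 2 = $11,025.72/yr
Combined annual = $3,458.52 + $963.00 + $11,025.72 = $15,447.24
Base monthly escrow = $15,447.24 ÷ 12 = $1,287.27
Cushion = 1 × $1,287.27 = $1,287.27
Excess over cushion: $1,763.57 − $1,287.27 = $476.30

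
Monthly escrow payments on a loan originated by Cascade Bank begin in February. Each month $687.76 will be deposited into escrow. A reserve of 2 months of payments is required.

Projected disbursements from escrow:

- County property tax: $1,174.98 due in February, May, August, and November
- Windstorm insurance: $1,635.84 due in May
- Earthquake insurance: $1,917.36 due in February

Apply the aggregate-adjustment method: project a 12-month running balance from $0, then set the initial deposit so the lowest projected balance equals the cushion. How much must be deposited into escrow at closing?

$4,527.64

Cushion = 2 × $687.76 = $1,375.52
Trial balance (start $0, +$687.76 each month, − disbursements):
  Feb: +$687.76 − $3,092.34 → -$2,404.58
  Mar: +$687.76 → -$1,716.82
  Apr: +$687.76 → -$1,029.06
  May: +$687.76 − $2,810.82 → -$3,152.12
  Jun: +$687.76 → -$2,464.36
  Jul: +$687.76 → -$1,776.60
  Aug: +$687.76 − $1,174.98 → -$2,263.82
  Sep: +$687.76 → -$1,576.06
  Oct: +$687.76 → -$888.30
  Nov: +$687.76 − $1,174.98 → -$1,375.52
  Dec: +$687.76 → -$687.76
  Jan: +$687.76 → $0.00
Lowest trial balance = -$3,152.12 (May)
Initial deposit = cushion − low point = $1,375.52 − (-$3,152.12) = $4,527.64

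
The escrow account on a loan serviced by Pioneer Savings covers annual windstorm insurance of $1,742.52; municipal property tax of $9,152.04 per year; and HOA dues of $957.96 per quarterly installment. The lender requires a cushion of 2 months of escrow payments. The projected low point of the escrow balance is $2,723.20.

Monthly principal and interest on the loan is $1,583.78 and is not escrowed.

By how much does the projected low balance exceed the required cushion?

Windstorm insurance = $1,742.52 annually
Municipal property tax = $9,152.04 annually
HOA dues = $957.96 × 4 = $3,831.84 annually
Total per year = $1,742.52 + $9,152.04 + $3,831.84 = $14,726.40
Base monthly escrow = $14,726.40 ÷ 12 = $1,227.20
Required reserve = 2 × $1,227.20 = $2,454.40
Excess over cushion: $2,723.20 − $2,454.40 = $268.80

$268.80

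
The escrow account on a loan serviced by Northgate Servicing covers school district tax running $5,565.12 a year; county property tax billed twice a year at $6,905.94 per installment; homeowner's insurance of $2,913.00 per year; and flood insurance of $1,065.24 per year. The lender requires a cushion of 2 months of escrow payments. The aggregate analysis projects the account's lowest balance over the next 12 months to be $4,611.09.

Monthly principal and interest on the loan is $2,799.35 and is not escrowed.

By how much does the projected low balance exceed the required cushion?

$718.55

School district tax: $5,565.12 annually
County property tax: $6,905.94 × 2 = $13,811.88 annually
Homeowner's insurance: $2,913.00 annually
Flood insurance: $1,065.24 annually
Total per year = $5,565.12 + $13,811.88 + $2,913.00 + $1,065.24 = $23,355.24
Base monthly escrow = $23,355.24 / 12 = $1,946.27
Required cushion = 2 × $1,946.27 = $3,892.54
Excess over cushion: $4,611.09 − $3,892.54 = $718.55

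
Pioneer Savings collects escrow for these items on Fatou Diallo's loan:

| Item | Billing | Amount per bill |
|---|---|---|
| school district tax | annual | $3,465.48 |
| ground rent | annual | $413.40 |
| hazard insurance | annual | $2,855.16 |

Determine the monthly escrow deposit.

School district tax — $3,465.48/yr
Ground rent — $413.40/yr
Hazard insurance — $2,855.16/yr
Yearly total = $3,465.48 + $413.40 + $2,855.16 = $6,734.04
Monthly = $6,734.04 ÷ 12 = $561.17

$561.17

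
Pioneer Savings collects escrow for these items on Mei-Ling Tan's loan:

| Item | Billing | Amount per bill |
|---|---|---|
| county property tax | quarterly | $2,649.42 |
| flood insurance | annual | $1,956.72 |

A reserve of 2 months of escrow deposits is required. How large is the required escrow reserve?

$2,092.40

County property tax — $2,649.42 × 4 = $10,597.68/yr
Flood insurance — $1,956.72/yr
Annual escrow total = $10,597.68 + $1,956.72 = $12,554.40
Monthly escrow = $12,554.40 ÷ 12 = $1,046.20
Required cushion = 2 × $1,046.20 = $2,092.40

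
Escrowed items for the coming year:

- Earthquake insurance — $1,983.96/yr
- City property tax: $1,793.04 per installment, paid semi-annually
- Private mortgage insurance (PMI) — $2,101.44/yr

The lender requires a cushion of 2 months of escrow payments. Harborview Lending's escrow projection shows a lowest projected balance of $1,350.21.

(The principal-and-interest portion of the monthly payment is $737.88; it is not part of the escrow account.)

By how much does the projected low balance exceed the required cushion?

$71.63

Earthquake insurance = $1,983.96
City property tax = $1,793.04 × 2 = $3,586.08
Private mortgage insurance (PMI) = $2,101.44
Annual escrow total = $1,983.96 + $3,586.08 + $2,101.44 = $7,671.48
Monthly = $7,671.48 ÷ 12 = $639.29
Cushion = 2 × $639.29 = $1,278.58
Excess over cushion: $1,350.21 − $1,278.58 = $71.63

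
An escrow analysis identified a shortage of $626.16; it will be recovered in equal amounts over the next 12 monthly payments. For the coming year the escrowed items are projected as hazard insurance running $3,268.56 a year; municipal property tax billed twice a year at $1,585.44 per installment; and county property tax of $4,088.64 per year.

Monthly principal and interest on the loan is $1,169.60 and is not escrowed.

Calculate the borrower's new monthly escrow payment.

$929.52

Hazard insurance — $3,268.56
Municipal property tax — $1,585.44 × 2 = $3,170.88
County property tax — $4,088.64
Annual escrow total = $10,528.08
Per month = $10,528.08 ÷ 12 = $877.34
Monthly shortage recovery: $626.16 / 12 = $52.18
Adjusted monthly = $877.34 + $52.18 = $929.52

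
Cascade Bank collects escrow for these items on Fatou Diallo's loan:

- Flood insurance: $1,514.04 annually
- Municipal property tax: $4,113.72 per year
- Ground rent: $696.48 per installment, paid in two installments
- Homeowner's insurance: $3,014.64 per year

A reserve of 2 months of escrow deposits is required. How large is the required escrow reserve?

$1,672.56

Flood insurance: $1,514.04/yr
Municipal property tax: $4,113.72/yr
Ground rent: $696.48 × 2 = $1,392.96/yr
Homeowner's insurance: $3,014.64/yr
Yearly total = $1,514.04 + $4,113.72 + $1,392.96 + $3,014.64 = $10,035.36
Per month = $10,035.36 ÷ 12 = $836.28
Cushion = 2 × $836.28 = $1,672.56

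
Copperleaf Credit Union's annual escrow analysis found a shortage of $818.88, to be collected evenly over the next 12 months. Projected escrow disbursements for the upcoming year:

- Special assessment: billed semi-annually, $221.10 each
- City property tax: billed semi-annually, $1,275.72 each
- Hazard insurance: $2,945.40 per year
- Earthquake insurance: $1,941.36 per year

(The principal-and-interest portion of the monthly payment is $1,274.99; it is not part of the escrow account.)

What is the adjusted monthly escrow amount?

Special assessment — $221.10 × 2 = $442.20 annually
City property tax — $1,275.72 × 2 = $2,551.44 annually
Hazard insurance — $2,945.40 annually
Earthquake insurance — $1,941.36 annually
Total annual escrow = $442.20 + $2,551.44 + $2,945.40 + $1,941.36 = $7,880.40
Monthly = $7,880.40 ÷ 12 = $656.70
Shortage per month = $818.88 / 12 = $68.24
New monthly escrow = $656.70 + $68.24 = $724.94

$724.94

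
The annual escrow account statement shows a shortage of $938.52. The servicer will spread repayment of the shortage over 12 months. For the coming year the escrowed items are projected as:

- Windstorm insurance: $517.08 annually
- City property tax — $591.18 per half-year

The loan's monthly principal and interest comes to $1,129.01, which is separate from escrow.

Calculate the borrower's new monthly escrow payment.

Windstorm insurance — $517.08/yr
City property tax — $591.18 × 2 = $1,182.36/yr
Total annual escrow = $1,699.44
Monthly escrow = $1,699.44 / 12 = $141.62
Shortage spread = $938.52 / 12 = $78.21/mo
New monthly escrow = $141.62 + $78.21 = $219.83

$219.83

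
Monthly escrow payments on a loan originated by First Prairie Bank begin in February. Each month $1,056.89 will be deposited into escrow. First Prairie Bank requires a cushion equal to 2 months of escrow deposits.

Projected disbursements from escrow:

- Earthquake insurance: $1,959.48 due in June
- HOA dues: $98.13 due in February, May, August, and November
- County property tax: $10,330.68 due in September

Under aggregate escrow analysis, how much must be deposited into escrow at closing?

Cushion = 2 × $1,056.89 = $2,113.78
Trial balance (start $0, +$1,056.89 each month, − disbursements):
  Feb: +$1,056.89 − $98.13 → $958.76
  Mar: +$1,056.89 → $2,015.65
  Apr: +$1,056.89 → $3,072.54
  May: +$1,056.89 − $98.13 → $4,031.30
  Jun: +$1,056.89 − $1,959.48 → $3,128.71
  Jul: +$1,056.89 → $4,185.60
  Aug: +$1,056.89 − $98.13 → $5,144.36
  Sep: +$1,056.89 − $10,330.68 → -$4,129.43
  Oct: +$1,056.89 → -$3,072.54
  Nov: +$1,056.89 − $98.13 → -$2,113.78
  Dec: +$1,056.89 → -$1,056.89
  Jan: +$1,056.89 → $0.00
Lowest trial balance = -$4,129.43 (Sep)
Initial deposit = cushion − low point = $2,113.78 − (-$4,129.43) = $6,243.21

$6,243.21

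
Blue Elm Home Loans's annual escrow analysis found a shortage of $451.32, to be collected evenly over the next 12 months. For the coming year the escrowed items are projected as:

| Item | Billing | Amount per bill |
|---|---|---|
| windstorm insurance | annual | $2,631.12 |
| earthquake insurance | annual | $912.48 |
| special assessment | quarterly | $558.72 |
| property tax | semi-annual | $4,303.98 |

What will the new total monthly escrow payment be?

$1,236.48

Windstorm insurance = $2,631.12
Earthquake insurance = $912.48
Special assessment = $558.72 × 4 = $2,234.88
Property tax = $4,303.98 × 2 = $8,607.96
Total annual escrow = $14,386.44
Monthly = $14,386.44 ÷ 12 = $1,198.87
Monthly shortage recovery: $451.32 ÷ 12 = $37.61
Adjusted monthly = $1,198.87 + $37.61 = $1,236.48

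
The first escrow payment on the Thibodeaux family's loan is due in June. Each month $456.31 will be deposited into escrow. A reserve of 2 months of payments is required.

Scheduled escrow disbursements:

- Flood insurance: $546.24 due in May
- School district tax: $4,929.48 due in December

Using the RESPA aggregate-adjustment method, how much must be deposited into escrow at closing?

$2,647.93

Cushion = 2 × $456.31 = $912.62
Trial balance (start $0, +$456.31 each month, − disbursements):
  Jun: +$456.31 → $456.31
  Jul: +$456.31 → $912.62
  Aug: +$456.31 → $1,368.93
  Sep: +$456.31 → $1,825.24
  Oct: +$456.31 → $2,281.55
  Nov: +$456.31 → $2,737.86
  Dec: +$456.31 − $4,929.48 → -$1,735.31
  Jan: +$456.31 → -$1,279.00
  Feb: +$456.31 → -$822.69
  Mar: +$456.31 → -$366.38
  Apr: +$456.31 → $89.93
  May: +$456.31 − $546.24 → $0.00
Lowest trial balance = -$1,735.31 (Dec)
Initial deposit = cushion − low point = $912.62 − (-$1,735.31) = $2,647.93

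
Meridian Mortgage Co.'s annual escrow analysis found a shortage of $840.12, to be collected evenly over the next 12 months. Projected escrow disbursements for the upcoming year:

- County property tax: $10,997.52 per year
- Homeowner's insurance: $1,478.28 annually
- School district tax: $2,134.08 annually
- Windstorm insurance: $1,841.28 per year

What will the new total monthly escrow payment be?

$1,440.94

County property tax: $10,997.52
Homeowner's insurance: $1,478.28
School district tax: $2,134.08
Windstorm insurance: $1,841.28
Total annual escrow = $10,997.52 + $1,478.28 + $2,134.08 + $1,841.28 = $16,451.16
Per month = $16,451.16 / 12 = $1,370.93
Shortage per month = $840.12 ÷ 12 = $70.01
Adjusted monthly = $1,370.93 + $70.01 = $1,440.94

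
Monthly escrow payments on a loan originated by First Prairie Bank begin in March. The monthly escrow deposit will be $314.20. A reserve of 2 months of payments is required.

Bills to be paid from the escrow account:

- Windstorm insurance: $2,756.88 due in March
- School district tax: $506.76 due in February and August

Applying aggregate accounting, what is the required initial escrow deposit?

Cushion = 2 × $314.20 = $628.40
Trial balance (start $0, +$314.20 each month, − disbursements):
  Mar: +$314.20 − $2,756.88 → -$2,442.68
  Apr: +$314.20 → -$2,128.48
  May: +$314.20 → -$1,814.28
  Jun: +$314.20 → -$1,500.08
  Jul: +$314.20 → -$1,185.88
  Aug: +$314.20 − $506.76 → -$1,378.44
  Sep: +$314.20 → -$1,064.24
  Oct: +$314.20 → -$750.04
  Nov: +$314.20 → -$435.84
  Dec: +$314.20 → -$121.64
  Jan: +$314.20 → $192.56
  Feb: +$314.20 − $506.76 → $0.00
Lowest trial balance = -$2,442.68 (Mar)
Initial deposit = cushion − low point = $628.40 − (-$2,442.68) = $3,071.08

$3,071.08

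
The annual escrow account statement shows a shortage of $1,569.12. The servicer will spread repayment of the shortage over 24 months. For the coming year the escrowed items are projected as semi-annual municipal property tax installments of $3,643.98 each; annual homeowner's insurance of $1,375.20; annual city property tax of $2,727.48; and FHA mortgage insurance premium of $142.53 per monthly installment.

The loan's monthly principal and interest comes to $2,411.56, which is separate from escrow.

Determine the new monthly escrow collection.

$1,157.13

Municipal property tax = $3,643.98 × 2 = $7,287.96 annually
Homeowner's insurance = $1,375.20 annually
City property tax = $2,727.48 annually
FHA mortgage insurance premium = $142.53 × 12 = $1,710.36 annually
Yearly total = $13,101.00
Monthly = $13,101.00 / 12 = $1,091.75
Monthly shortage recovery: $1,569.12 / 24 = $65.38
Adjusted monthly = $1,091.75 + $65.38 = $1,157.13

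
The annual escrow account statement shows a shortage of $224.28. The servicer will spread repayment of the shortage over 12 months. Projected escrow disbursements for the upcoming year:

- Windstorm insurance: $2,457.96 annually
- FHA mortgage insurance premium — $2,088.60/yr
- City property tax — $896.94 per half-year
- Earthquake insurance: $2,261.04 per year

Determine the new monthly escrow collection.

$735.48

Windstorm insurance — $2,457.96 per year
FHA mortgage insurance premium — $2,088.60 per year
City property tax — $896.94 × 2 = $1,793.88 per year
Earthquake insurance — $2,261.04 per year
Total annual escrow = $2,457.96 + $2,088.60 + $1,793.88 + $2,261.04 = $8,601.48
Per month = $8,601.48 / 12 = $716.79
Shortage per month = $224.28 ÷ 12 = $18.69
New monthly escrow = $716.79 + $18.69 = $735.48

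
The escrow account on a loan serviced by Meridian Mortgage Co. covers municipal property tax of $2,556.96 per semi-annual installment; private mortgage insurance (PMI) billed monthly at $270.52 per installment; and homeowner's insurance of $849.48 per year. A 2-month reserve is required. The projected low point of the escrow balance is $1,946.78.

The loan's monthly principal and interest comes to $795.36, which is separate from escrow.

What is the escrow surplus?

$411.84

Municipal property tax = $2,556.96 × 2 = $5,113.92/yr
Private mortgage insurance (PMI) = $270.52 × 12 = $3,246.24/yr
Homeowner's insurance = $849.48/yr
Combined annual = $9,209.64
Monthly = $9,209.64 ÷ 12 = $767.47
Required cushion = 2 × $767.47 = $1,534.94
Excess over cushion: $1,946.78 − $1,534.94 = $411.84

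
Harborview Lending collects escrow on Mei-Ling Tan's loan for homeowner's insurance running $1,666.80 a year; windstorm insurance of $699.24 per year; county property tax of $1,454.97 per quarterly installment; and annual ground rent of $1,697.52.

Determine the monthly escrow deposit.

Homeowner's insurance: $1,666.80/yr
Windstorm insurance: $699.24/yr
County property tax: $1,454.97 × 4 = $5,819.88/yr
Ground rent: $1,697.52/yr
Yearly total = $1,666.80 + $699.24 + $5,819.88 + $1,697.52 = $9,883.44
Monthly = $9,883.44 ÷ 12 = $823.62

$823.62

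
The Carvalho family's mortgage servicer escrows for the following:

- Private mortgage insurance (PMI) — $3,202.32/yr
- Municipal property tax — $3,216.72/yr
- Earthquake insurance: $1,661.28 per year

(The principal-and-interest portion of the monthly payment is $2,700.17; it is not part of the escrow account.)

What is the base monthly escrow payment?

$673.36

Private mortgage insurance (PMI): $3,202.32 per year
Municipal property tax: $3,216.72 per year
Earthquake insurance: $1,661.28 per year
Total per year = $3,202.32 + $3,216.72 + $1,661.28 = $8,080.32
Monthly escrow = $8,080.32 / 12 = $673.36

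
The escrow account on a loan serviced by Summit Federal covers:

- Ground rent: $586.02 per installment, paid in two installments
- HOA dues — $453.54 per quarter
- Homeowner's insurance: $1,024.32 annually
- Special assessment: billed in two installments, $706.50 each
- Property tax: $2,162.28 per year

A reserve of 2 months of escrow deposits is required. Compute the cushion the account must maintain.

Ground rent — $586.02 × 2 = $1,172.04 annually
HOA dues — $453.54 × 4 = $1,814.16 annually
Homeowner's insurance — $1,024.32 annually
Special assessment — $706.50 × 2 = $1,413.00 annually
Property tax — $2,162.28 annually
Yearly total = $7,585.80
Monthly escrow = $7,585.80 ÷ 12 = $632.15
Required cushion = 2 × $632.15 = $1,264.30

$1,264.30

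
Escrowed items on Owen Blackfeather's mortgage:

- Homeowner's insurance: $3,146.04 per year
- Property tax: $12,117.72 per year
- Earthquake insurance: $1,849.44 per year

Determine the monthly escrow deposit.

$1,426.10

Homeowner's insurance = $3,146.04 per year
Property tax = $12,117.72 per year
Earthquake insurance = $1,849.44 per year
Annual escrow total = $3,146.04 + $12,117.72 + $1,849.44 = $17,113.20
Monthly escrow = $17,113.20 ÷ 12 = $1,426.10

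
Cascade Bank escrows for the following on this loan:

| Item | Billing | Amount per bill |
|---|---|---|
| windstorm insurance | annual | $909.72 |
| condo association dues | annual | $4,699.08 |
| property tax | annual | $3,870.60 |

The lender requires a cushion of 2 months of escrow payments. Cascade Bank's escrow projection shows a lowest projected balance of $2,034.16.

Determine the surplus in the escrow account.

$454.26

Windstorm insurance — $909.72
Condo association dues — $4,699.08
Property tax — $3,870.60
Total per year = $9,479.40
Base monthly escrow = $9,479.40 ÷ 12 = $789.95
Cushion = 2 × $789.95 = $1,579.90
Excess over cushion: $2,034.16 − $1,579.90 = $454.26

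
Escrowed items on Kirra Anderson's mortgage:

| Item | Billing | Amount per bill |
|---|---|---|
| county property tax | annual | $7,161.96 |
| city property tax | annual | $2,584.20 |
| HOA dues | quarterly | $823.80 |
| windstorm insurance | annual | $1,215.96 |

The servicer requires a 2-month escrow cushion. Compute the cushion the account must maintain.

$2,376.22

County property tax — $7,161.96/yr
City property tax — $2,584.20/yr
HOA dues — $823.80 × 4 = $3,295.20/yr
Windstorm insurance — $1,215.96/yr
Combined annual = $7,161.96 + $2,584.20 + $3,295.20 + $1,215.96 = $14,257.32
Base monthly escrow = $14,257.32 ÷ 12 = $1,188.11
Reserve = 2 × $1,188.11 = $2,376.22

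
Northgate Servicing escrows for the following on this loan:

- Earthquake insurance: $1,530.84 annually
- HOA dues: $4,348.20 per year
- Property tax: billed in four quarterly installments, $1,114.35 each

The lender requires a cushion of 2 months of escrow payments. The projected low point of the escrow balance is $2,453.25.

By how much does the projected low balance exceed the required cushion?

$730.51

Earthquake insurance: $1,530.84 annually
HOA dues: $4,348.20 annually
Property tax: $1,114.35 × 4 = $4,457.40 annually
Yearly total = $1,530.84 + $4,348.20 + $4,457.40 = $10,336.44
Base monthly escrow = $10,336.44 / 12 = $861.37
Required cushion = 2 × $861.37 = $1,722.74
Excess over cushion: $2,453.25 − $1,722.74 = $730.51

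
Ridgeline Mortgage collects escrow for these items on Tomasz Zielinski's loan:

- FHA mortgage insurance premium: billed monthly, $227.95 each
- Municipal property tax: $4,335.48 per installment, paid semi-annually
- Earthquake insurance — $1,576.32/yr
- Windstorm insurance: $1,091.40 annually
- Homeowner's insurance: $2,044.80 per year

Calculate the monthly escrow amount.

FHA mortgage insurance premium — $227.95 × 12 = $2,735.40 per year
Municipal property tax — $4,335.48 × 2 = $8,670.96 per year
Earthquake insurance — $1,576.32 per year
Windstorm insurance — $1,091.40 per year
Homeowner's insurance — $2,044.80 per year
Total per year = $2,735.40 + $8,670.96 + $1,576.32 + $1,091.40 + $2,044.80 = $16,118.88
Monthly = $16,118.88 / 12 = $1,343.24

$1,343.24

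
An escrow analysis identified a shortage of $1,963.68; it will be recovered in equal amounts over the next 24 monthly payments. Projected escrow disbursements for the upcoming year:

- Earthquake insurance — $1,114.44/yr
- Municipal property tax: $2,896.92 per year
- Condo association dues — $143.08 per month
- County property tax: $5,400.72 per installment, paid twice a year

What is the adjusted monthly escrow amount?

$1,459.30

Earthquake insurance: $1,114.44 annually
Municipal property tax: $2,896.92 annually
Condo association dues: $143.08 × 12 = $1,716.96 annually
County property tax: $5,400.72 × 2 = $10,801.44 annually
Annual escrow total = $16,529.76
Per month = $16,529.76 / 12 = $1,377.48
Shortage per month = $1,963.68 / 24 = $81.82
New monthly escrow = $1,377.48 + $81.82 = $1,459.30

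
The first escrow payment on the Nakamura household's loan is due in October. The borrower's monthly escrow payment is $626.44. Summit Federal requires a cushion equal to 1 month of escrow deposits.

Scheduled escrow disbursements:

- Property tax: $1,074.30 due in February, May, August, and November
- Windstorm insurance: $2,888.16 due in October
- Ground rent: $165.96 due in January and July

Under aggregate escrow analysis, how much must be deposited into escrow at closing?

Cushion = 1 × $626.44 = $626.44
Trial balance (start $0, +$626.44 each month, − disbursements):
  Oct: +$626.44 − $2,888.16 → -$2,261.72
  Nov: +$626.44 − $1,074.30 → -$2,709.58
  Dec: +$626.44 → -$2,083.14
  Jan: +$626.44 − $165.96 → -$1,622.66
  Feb: +$626.44 − $1,074.30 → -$2,070.52
  Mar: +$626.44 → -$1,444.08
  Apr: +$626.44 → -$817.64
  May: +$626.44 − $1,074.30 → -$1,265.50
  Jun: +$626.44 → -$639.06
  Jul: +$626.44 − $165.96 → -$178.58
  Aug: +$626.44 − $1,074.30 → -$626.44
  Sep: +$626.44 → $0.00
Lowest trial balance = -$2,709.58 (Nov)
Initial deposit = cushion − low point = $626.44 − (-$2,709.58) = $3,336.02

$3,336.02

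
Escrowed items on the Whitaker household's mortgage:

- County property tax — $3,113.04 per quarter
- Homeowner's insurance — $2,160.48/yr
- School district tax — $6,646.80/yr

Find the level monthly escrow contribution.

County property tax: $3,113.04 × 4 = $12,452.16 per year
Homeowner's insurance: $2,160.48 per year
School district tax: $6,646.80 per year
Annual escrow total = $12,452.16 + $2,160.48 + $6,646.80 = $21,259.44
Monthly escrow = $21,259.44 ÷ 12 = $1,771.62

$1,771.62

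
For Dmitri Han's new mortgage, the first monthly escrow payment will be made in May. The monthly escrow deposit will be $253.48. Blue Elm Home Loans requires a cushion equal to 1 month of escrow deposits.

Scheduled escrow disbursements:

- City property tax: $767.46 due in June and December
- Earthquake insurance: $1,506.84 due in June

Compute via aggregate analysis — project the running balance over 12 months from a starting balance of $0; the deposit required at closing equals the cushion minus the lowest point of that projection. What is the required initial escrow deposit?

$2,020.82

Cushion = 1 × $253.48 = $253.48
Trial balance (start $0, +$253.48 each month, − disbursements):
  May: +$253.48 → $253.48
  Jun: +$253.48 − $2,274.30 → -$1,767.34
  Jul: +$253.48 → -$1,513.86
  Aug: +$253.48 → -$1,260.38
  Sep: +$253.48 → -$1,006.90
  Oct: +$253.48 → -$753.42
  Nov: +$253.48 → -$499.94
  Dec: +$253.48 − $767.46 → -$1,013.92
  Jan: +$253.48 → -$760.44
  Feb: +$253.48 → -$506.96
  Mar: +$253.48 → -$253.48
  Apr: +$253.48 → $0.00
Lowest trial balance = -$1,767.34 (Jun)
Initial deposit = cushion − low point = $253.48 − (-$1,767.34) = $2,020.82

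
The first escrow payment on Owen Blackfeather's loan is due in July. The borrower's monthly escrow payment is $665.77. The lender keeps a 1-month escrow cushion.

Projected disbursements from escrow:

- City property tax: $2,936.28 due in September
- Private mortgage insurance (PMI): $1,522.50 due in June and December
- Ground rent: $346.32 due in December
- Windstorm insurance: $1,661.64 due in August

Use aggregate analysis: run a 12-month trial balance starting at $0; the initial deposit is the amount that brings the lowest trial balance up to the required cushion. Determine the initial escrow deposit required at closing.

$3,266.38

Cushion = 1 × $665.77 = $665.77
Trial balance (start $0, +$665.77 each month, − disbursements):
  Jul: +$665.77 → $665.77
  Aug: +$665.77 − $1,661.64 → -$330.10
  Sep: +$665.77 − $2,936.28 → -$2,600.61
  Oct: +$665.77 → -$1,934.84
  Nov: +$665.77 → -$1,269.07
  Dec: +$665.77 − $1,868.82 → -$2,472.12
  Jan: +$665.77 → -$1,806.35
  Feb: +$665.77 → -$1,140.58
  Mar: +$665.77 → -$474.81
  Apr: +$665.77 → $190.96
  May: +$665.77 → $856.73
  Jun: +$665.77 − $1,522.50 → $0.00
Lowest trial balance = -$2,600.61 (Sep)
Initial deposit = cushion − low point = $665.77 − (-$2,600.61) = $3,266.38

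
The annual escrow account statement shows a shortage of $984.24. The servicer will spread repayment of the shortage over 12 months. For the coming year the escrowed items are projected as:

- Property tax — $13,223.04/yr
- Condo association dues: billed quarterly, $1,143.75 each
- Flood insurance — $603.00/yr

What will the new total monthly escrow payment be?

$1,615.44

Property tax = $13,223.04/yr
Condo association dues = $1,143.75 × 4 = $4,575.00/yr
Flood insurance = $603.00/yr
Annual escrow total = $13,223.04 + $4,575.00 + $603.00 = $18,401.04
Monthly = $18,401.04 ÷ 12 = $1,533.42
Shortage per month = $984.24 ÷ 12 = $82.02
Adjusted monthly = $1,533.42 + $82.02 = $1,615.44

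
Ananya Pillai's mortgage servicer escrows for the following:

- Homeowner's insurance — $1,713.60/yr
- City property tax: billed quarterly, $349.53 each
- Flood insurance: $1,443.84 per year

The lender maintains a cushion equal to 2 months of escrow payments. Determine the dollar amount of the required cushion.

$759.26

Homeowner's insurance: $1,713.60 annually
City property tax: $349.53 × 4 = $1,398.12 annually
Flood insurance: $1,443.84 annually
Combined annual = $4,555.56
Monthly escrow = $4,555.56 / 12 = $379.63
Reserve = 2 × $379.63 = $759.26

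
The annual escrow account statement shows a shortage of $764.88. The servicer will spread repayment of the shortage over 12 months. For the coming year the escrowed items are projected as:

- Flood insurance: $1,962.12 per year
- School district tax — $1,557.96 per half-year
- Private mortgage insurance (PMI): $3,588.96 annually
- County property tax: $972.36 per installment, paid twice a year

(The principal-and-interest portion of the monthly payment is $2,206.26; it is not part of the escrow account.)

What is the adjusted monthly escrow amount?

$948.05

Flood insurance = $1,962.12
School district tax = $1,557.96 × 2 = $3,115.92
Private mortgage insurance (PMI) = $3,588.96
County property tax = $972.36 × 2 = $1,944.72
Combined annual = $1,962.12 + $3,115.92 + $3,588.96 + $1,944.72 = $10,611.72
Base monthly escrow = $10,611.72 / 12 = $884.31
Shortage spread = $764.88 / 12 = $63.74/mo
Adjusted monthly = $884.31 + $63.74 = $948.05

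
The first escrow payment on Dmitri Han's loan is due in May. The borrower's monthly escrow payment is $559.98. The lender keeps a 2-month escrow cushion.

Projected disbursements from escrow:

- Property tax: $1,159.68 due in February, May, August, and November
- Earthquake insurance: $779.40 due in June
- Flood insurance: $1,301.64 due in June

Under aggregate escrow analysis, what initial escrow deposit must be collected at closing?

$3,280.44

Cushion = 2 × $559.98 = $1,119.96
Trial balance (start $0, +$559.98 each month, − disbursements):
  May: +$559.98 − $1,159.68 → -$599.70
  Jun: +$559.98 − $2,081.04 → -$2,120.76
  Jul: +$559.98 → -$1,560.78
  Aug: +$559.98 − $1,159.68 → -$2,160.48
  Sep: +$559.98 → -$1,600.50
  Oct: +$559.98 → -$1,040.52
  Nov: +$559.98 − $1,159.68 → -$1,640.22
  Dec: +$559.98 → -$1,080.24
  Jan: +$559.98 → -$520.26
  Feb: +$559.98 − $1,159.68 → -$1,119.96
  Mar: +$559.98 → -$559.98
  Apr: +$559.98 → $0.00
Lowest trial balance = -$2,160.48 (Aug)
Initial deposit = cushion − low point = $1,119.96 − (-$2,160.48) = $3,280.44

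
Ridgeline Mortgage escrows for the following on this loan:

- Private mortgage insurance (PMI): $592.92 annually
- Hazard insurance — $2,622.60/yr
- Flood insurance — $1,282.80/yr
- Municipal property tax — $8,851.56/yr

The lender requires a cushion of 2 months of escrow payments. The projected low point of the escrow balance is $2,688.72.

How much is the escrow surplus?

$463.74

Private mortgage insurance (PMI): $592.92/yr
Hazard insurance: $2,622.60/yr
Flood insurance: $1,282.80/yr
Municipal property tax: $8,851.56/yr
Yearly total = $592.92 + $2,622.60 + $1,282.80 + $8,851.56 = $13,349.88
Per month = $13,349.88 ÷ 12 = $1,112.49
Cushion = 2 × $1,112.49 = $2,224.98
Excess over cushion: $2,688.72 − $2,224.98 = $463.74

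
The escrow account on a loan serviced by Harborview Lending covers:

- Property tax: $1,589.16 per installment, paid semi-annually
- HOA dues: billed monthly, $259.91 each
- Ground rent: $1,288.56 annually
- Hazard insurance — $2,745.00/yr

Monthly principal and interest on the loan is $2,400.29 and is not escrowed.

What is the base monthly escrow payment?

$860.90

Property tax: $1,589.16 × 2 = $3,178.32/yr
HOA dues: $259.91 × 12 = $3,118.92/yr
Ground rent: $1,288.56/yr
Hazard insurance: $2,745.00/yr
Yearly total = $3,178.32 + $3,118.92 + $1,288.56 + $2,745.00 = $10,330.80
Per month = $10,330.80 ÷ 12 = $860.90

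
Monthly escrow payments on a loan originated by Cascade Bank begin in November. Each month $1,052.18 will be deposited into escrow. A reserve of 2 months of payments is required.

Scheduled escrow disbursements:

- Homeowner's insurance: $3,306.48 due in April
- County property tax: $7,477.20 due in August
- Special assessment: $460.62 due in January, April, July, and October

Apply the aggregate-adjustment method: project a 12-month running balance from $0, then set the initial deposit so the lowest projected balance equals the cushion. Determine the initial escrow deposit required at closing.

Cushion = 2 × $1,052.18 = $2,104.36
Trial balance (start $0, +$1,052.18 each month, − disbursements):
  Nov: +$1,052.18 → $1,052.18
  Dec: +$1,052.18 → $2,104.36
  Jan: +$1,052.18 − $460.62 → $2,695.92
  Feb: +$1,052.18 → $3,748.10
  Mar: +$1,052.18 → $4,800.28
  Apr: +$1,052.18 − $3,767.10 → $2,085.36
  May: +$1,052.18 → $3,137.54
  Jun: +$1,052.18 → $4,189.72
  Jul: +$1,052.18 − $460.62 → $4,781.28
  Aug: +$1,052.18 − $7,477.20 → -$1,643.74
  Sep: +$1,052.18 → -$591.56
  Oct: +$1,052.18 − $460.62 → $0.00
Lowest trial balance = -$1,643.74 (Aug)
Initial deposit = cushion − low point = $2,104.36 − (-$1,643.74) = $3,748.10

$3,748.10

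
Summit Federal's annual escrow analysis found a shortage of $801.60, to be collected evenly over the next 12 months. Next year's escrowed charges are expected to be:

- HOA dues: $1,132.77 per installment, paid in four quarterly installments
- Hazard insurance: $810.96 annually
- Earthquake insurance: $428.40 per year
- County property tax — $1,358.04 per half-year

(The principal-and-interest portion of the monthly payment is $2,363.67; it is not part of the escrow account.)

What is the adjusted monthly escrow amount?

HOA dues — $1,132.77 × 4 = $4,531.08
Hazard insurance — $810.96
Earthquake insurance — $428.40
County property tax — $1,358.04 × 2 = $2,716.08
Annual escrow total = $8,486.52
Monthly escrow = $8,486.52 ÷ 12 = $707.21
Shortage per month = $801.60 ÷ 12 = $66.80
New monthly escrow = $707.21 + $66.80 = $774.01

$774.01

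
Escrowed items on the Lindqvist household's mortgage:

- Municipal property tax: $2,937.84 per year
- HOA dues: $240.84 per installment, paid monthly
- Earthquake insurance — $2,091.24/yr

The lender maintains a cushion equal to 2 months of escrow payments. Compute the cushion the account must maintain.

$1,319.86

Municipal property tax = $2,937.84/yr
HOA dues = $240.84 × 12 = $2,890.08/yr
Earthquake insurance = $2,091.24/yr
Total annual escrow = $7,919.16
Base monthly escrow = $7,919.16 ÷ 12 = $659.93
Required cushion = 2 × $659.93 = $1,319.86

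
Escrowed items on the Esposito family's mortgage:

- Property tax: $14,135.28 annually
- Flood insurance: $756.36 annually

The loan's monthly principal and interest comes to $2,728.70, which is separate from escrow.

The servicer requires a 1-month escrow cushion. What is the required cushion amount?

Property tax: $14,135.28 annually
Flood insurance: $756.36 annually
Total annual escrow = $14,135.28 + $756.36 = $14,891.64
Base monthly escrow = $14,891.64 / 12 = $1,240.97
Cushion = 1 × $1,240.97 = $1,240.97

$1,240.97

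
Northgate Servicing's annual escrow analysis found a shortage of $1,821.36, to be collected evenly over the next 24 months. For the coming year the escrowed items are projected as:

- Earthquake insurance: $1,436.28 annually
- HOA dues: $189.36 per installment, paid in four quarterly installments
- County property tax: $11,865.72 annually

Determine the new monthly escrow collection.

Earthquake insurance: $1,436.28/yr
HOA dues: $189.36 × 4 = $757.44/yr
County property tax: $11,865.72/yr
Total annual escrow = $14,059.44
Per month = $14,059.44 ÷ 12 = $1,171.62
Monthly shortage recovery: $1,821.36 / 24 = $75.89
Adjusted monthly = $1,171.62 + $75.89 = $1,247.51

$1,247.51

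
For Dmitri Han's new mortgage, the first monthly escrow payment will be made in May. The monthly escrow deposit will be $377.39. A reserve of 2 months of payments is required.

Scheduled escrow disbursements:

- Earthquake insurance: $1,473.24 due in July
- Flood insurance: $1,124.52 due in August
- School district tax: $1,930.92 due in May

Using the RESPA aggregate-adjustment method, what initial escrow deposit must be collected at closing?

Cushion = 2 × $377.39 = $754.78
Trial balance (start $0, +$377.39 each month, − disbursements):
  May: +$377.39 − $1,930.92 → -$1,553.53
  Jun: +$377.39 → -$1,176.14
  Jul: +$377.39 − $1,473.24 → -$2,271.99
  Aug: +$377.39 − $1,124.52 → -$3,019.12
  Sep: +$377.39 → -$2,641.73
  Oct: +$377.39 → -$2,264.34
  Nov: +$377.39 → -$1,886.95
  Dec: +$377.39 → -$1,509.56
  Jan: +$377.39 → -$1,132.17
  Feb: +$377.39 → -$754.78
  Mar: +$377.39 → -$377.39
  Apr: +$377.39 → $0.00
Lowest trial balance = -$3,019.12 (Aug)
Initial deposit = cushion − low point = $754.78 − (-$3,019.12) = $3,773.90

$3,773.90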